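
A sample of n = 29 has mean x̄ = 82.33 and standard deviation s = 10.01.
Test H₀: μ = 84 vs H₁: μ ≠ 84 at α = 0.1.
One-sample t-test:
H₀: μ = 84
H₁: μ ≠ 84
df = n - 1 = 28
t = (x̄ - μ₀) / (s/√n) = (82.33 - 84) / (10.01/√29) = -0.898
p-value = 0.3766

Since p-value > α = 0.1, we fail to reject H₀.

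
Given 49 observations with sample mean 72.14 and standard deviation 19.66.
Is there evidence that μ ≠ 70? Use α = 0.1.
One-sample t-test:
H₀: μ = 70
H₁: μ ≠ 70
df = n - 1 = 48
t = (x̄ - μ₀) / (s/√n) = (72.14 - 70) / (19.66/√49) = 0.762
p-value = 0.4498

Since p-value > α = 0.1, we fail to reject H₀.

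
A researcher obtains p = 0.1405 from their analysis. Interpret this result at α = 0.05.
Since p = 0.1405 > α = 0.05, fail to reject H₀.
There is insufficient evidence to reject the null hypothesis; the result is not statistically significant at the 0.05 level.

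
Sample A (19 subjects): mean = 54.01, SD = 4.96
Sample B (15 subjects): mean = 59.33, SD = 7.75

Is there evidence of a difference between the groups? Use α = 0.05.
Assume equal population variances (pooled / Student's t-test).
Student's two-sample t-test (equal variances):
H₀: μ₁ = μ₂
H₁: μ₁ ≠ μ₂
df = n₁ + n₂ - 2 = 32
Pooled variance s_p² = [(n₁-1)s₁² + (n₂-1)s₂²] / (n₁ + n₂ - 2) = [(18)(4.96²) + (14)(7.75²)] / 32 = 40.1157
SE = √(s_p²(1/n₁ + 1/n₂)) = √(40.1157 × (1/19 + 1/15)) = 2.1876
t = (x̄₁ - x̄₂) / SE = (54.01 - 59.33) / 2.1876 = -5.32 / 2.1876 = -2.432
p-value = 0.0208

Since p-value < α = 0.05, we reject H₀.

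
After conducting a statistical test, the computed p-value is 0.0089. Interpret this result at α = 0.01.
Since p = 0.0089 < α = 0.01, reject H₀.
There is sufficient evidence to reject the null hypothesis; the result is statistically significant at the 0.01 level.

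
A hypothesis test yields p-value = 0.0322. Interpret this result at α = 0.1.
Since p = 0.0322 < α = 0.1, reject H₀.
There is sufficient evidence to reject the null hypothesis; the result is statistically significant at the 0.1 level.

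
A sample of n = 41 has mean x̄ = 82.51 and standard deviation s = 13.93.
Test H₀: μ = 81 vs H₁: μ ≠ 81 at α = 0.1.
One-sample t-test:
H₀: μ = 81
H₁: μ ≠ 81
df = n - 1 = 40
t = (x̄ - μ₀) / (s/√n) = (82.51 - 81) / (13.93/√41) = 0.694
p-value = 0.4916

Since p-value > α = 0.1, we fail to reject H₀.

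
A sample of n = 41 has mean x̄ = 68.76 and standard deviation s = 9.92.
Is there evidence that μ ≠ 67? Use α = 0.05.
One-sample t-test:
H₀: μ = 67
H₁: μ ≠ 67
df = n - 1 = 40
t = (x̄ - μ₀) / (s/√n) = (68.76 - 67) / (9.92/√41) = 1.136
p-value = 0.2627

Since p-value > α = 0.05, we fail to reject H₀.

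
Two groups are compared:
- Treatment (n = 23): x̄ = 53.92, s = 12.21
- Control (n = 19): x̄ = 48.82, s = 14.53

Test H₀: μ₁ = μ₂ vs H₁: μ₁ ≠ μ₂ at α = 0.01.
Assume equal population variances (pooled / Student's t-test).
Student's two-sample t-test (equal variances):
H₀: μ₁ = μ₂
H₁: μ₁ ≠ μ₂
df = n₁ + n₂ - 2 = 40
Pooled variance s_p² = [(n₁-1)s₁² + (n₂-1)s₂²] / (n₁ + n₂ - 2) = [(22)(12.21²) + (18)(14.53²)] / 40 = 177.0007
SE = √(s_p²(1/n₁ + 1/n₂)) = √(177.0007 × (1/23 + 1/19)) = 4.1245
t = (x̄₁ - x̄₂) / SE = (53.92 - 48.82) / 4.1245 = 5.10 / 4.1245 = 1.237
p-value = 0.2235

Since p-value > α = 0.01, we fail to reject H₀.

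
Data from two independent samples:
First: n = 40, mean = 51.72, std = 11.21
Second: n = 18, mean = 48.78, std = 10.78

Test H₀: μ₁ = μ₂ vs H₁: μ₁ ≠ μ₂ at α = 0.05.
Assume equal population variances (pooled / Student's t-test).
Student's two-sample t-test (equal variances):
H₀: μ₁ = μ₂
H₁: μ₁ ≠ μ₂
df = n₁ + n₂ - 2 = 56
Pooled variance s_p² = [(n₁-1)s₁² + (n₂-1)s₂²] / (n₁ + n₂ - 2) = [(39)(11.21²) + (17)(10.78²)] / 56 = 122.7936
SE = √(s_p²(1/n₁ + 1/n₂)) = √(122.7936 × (1/40 + 1/18)) = 3.1451
t = (x̄₁ - x̄₂) / SE = (51.72 - 48.78) / 3.1451 = 2.94 / 3.1451 = 0.935
p-value = 0.3539

Since p-value > α = 0.05, we fail to reject H₀.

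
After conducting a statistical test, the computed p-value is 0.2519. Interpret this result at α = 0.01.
Since p = 0.2519 > α = 0.01, fail to reject H₀.
There is insufficient evidence to reject the null hypothesis; the result is not statistically significant at the 0.01 level.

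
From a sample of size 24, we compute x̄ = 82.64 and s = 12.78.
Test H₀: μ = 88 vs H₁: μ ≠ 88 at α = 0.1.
One-sample t-test:
H₀: μ = 88
H₁: μ ≠ 88
df = n - 1 = 23
t = (x̄ - μ₀) / (s/√n) = (82.64 - 88) / (12.78/√24) = -2.055
p-value = 0.0514

Since p-value < α = 0.1, we reject H₀.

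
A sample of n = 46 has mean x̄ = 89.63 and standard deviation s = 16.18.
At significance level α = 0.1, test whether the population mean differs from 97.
One-sample t-test:
H₀: μ = 97
H₁: μ ≠ 97
df = n - 1 = 45
t = (x̄ - μ₀) / (s/√n) = (89.63 - 97) / (16.18/√46) = -3.089
p-value = 0.0034

Since p-value < α = 0.1, we reject H₀.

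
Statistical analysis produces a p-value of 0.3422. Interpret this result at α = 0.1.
Since p = 0.3422 > α = 0.1, fail to reject H₀.
There is insufficient evidence to reject the null hypothesis; the result is not statistically significant at the 0.1 level.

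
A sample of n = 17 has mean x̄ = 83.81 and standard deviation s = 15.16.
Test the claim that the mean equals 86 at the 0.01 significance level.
One-sample t-test:
H₀: μ = 86
H₁: μ ≠ 86
df = n - 1 = 16
t = (x̄ - μ₀) / (s/√n) = (83.81 - 86) / (15.16/√17) = -0.596
p-value = 0.5598

Since p-value > α = 0.01, we fail to reject H₀.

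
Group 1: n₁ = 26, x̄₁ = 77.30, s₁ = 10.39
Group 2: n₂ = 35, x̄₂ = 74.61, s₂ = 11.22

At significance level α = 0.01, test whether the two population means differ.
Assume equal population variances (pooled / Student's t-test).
Student's two-sample t-test (equal variances):
H₀: μ₁ = μ₂
H₁: μ₁ ≠ μ₂
df = n₁ + n₂ - 2 = 59
Pooled variance s_p² = [(n₁-1)s₁² + (n₂-1)s₂²] / (n₁ + n₂ - 2) = [(25)(10.39²) + (34)(11.22²)] / 59 = 118.2883
SE = √(s_p²(1/n₁ + 1/n₂)) = √(118.2883 × (1/26 + 1/35)) = 2.8159
t = (x̄₁ - x̄₂) / SE = (77.30 - 74.61) / 2.8159 = 2.69 / 2.8159 = 0.955
p-value = 0.3433

Since p-value > α = 0.01, we fail to reject H₀.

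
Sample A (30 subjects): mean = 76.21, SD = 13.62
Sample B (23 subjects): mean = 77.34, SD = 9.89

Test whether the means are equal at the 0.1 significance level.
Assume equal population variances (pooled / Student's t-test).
Student's two-sample t-test (equal variances):
H₀: μ₁ = μ₂
H₁: μ₁ ≠ μ₂
df = n₁ + n₂ - 2 = 51
Pooled variance s_p² = [(n₁-1)s₁² + (n₂-1)s₂²] / (n₁ + n₂ - 2) = [(29)(13.62²) + (22)(9.89²)] / 51 = 147.6763
SE = √(s_p²(1/n₁ + 1/n₂)) = √(147.6763 × (1/30 + 1/23)) = 3.3680
t = (x̄₁ - x̄₂) / SE = (76.21 - 77.34) / 3.3680 = -1.13 / 3.3680 = -0.336
p-value = 0.7386

Since p-value > α = 0.1, we fail to reject H₀.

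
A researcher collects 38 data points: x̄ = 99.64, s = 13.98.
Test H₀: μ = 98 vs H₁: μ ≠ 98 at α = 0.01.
One-sample t-test:
H₀: μ = 98
H₁: μ ≠ 98
df = n - 1 = 37
t = (x̄ - μ₀) / (s/√n) = (99.64 - 98) / (13.98/√38) = 0.723
p-value = 0.4741

Since p-value > α = 0.01, we fail to reject H₀.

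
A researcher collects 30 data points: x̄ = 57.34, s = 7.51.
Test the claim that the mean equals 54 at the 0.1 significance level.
One-sample t-test:
H₀: μ = 54
H₁: μ ≠ 54
df = n - 1 = 29
t = (x̄ - μ₀) / (s/√n) = (57.34 - 54) / (7.51/√30) = 2.436
p-value = 0.0212

Since p-value < α = 0.1, we reject H₀.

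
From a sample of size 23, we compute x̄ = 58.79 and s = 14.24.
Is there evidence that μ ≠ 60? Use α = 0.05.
One-sample t-test:
H₀: μ = 60
H₁: μ ≠ 60
df = n - 1 = 22
t = (x̄ - μ₀) / (s/√n) = (58.79 - 60) / (14.24/√23) = -0.408
p-value = 0.6876

Since p-value > α = 0.05, we fail to reject H₀.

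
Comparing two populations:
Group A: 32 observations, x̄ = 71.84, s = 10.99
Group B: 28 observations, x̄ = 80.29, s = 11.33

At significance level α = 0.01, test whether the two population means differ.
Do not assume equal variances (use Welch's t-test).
Welch's two-sample t-test:
H₀: μ₁ = μ₂
H₁: μ₁ ≠ μ₂
s₁²/n₁ = 10.99²/32 = 3.7744,  s₂²/n₂ = 11.33²/28 = 4.5846
SE = √(s₁²/n₁ + s₂²/n₂) = √(3.7744 + 4.5846) = 2.8912
df (Welch-Satterthwaite) = (s₁²/n₁ + s₂²/n₂)² / [(s₁²/n₁)²/(n₁-1) + (s₂²/n₂)²/(n₂-1)] ≈ 56.44
t = (x̄₁ - x̄₂) / SE = (71.84 - 80.29) / 2.8912 = -8.45 / 2.8912 = -2.923
p-value = 0.0050

Since p-value < α = 0.01, we reject H₀.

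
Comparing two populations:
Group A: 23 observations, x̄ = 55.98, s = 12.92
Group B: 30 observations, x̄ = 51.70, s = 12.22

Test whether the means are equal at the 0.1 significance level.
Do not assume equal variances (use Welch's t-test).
Welch's two-sample t-test:
H₀: μ₁ = μ₂
H₁: μ₁ ≠ μ₂
s₁²/n₁ = 12.92²/23 = 7.2577,  s₂²/n₂ = 12.22²/30 = 4.9776
SE = √(s₁²/n₁ + s₂²/n₂) = √(7.2577 + 4.9776) = 3.4979
df (Welch-Satterthwaite) = (s₁²/n₁ + s₂²/n₂)² / [(s₁²/n₁)²/(n₁-1) + (s₂²/n₂)²/(n₂-1)] ≈ 46.08
t = (x̄₁ - x̄₂) / SE = (55.98 - 51.70) / 3.4979 = 4.28 / 3.4979 = 1.224
p-value = 0.2273

Since p-value > α = 0.1, we fail to reject H₀.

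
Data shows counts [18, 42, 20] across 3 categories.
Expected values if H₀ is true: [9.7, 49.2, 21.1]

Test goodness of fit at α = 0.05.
Chi-square goodness of fit test:
H₀: observed counts match expected distribution
H₁: observed counts differ from expected distribution
df = k - 1 = 2
χ² = Σ(O - E)²/E
   = (18 - 9.7)²/9.7 + (42 - 49.2)²/49.2 + (20 - 21.1)²/21.1
   = 7.102 + 1.054 + 0.057
   = 8.21
p-value = 0.0165

Since p-value < α = 0.05, we reject H₀.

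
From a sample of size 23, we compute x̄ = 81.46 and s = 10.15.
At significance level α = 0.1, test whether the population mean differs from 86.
One-sample t-test:
H₀: μ = 86
H₁: μ ≠ 86
df = n - 1 = 22
t = (x̄ - μ₀) / (s/√n) = (81.46 - 86) / (10.15/√23) = -2.145
p-value = 0.0432

Since p-value < α = 0.1, we reject H₀.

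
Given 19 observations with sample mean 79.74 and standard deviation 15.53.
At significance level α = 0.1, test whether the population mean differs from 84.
One-sample t-test:
H₀: μ = 84
H₁: μ ≠ 84
df = n - 1 = 18
t = (x̄ - μ₀) / (s/√n) = (79.74 - 84) / (15.53/√19) = -1.196
p-value = 0.2473

Since p-value > α = 0.1, we fail to reject H₀.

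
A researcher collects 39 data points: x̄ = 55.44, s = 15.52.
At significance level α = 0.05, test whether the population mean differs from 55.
One-sample t-test:
H₀: μ = 55
H₁: μ ≠ 55
df = n - 1 = 38
t = (x̄ - μ₀) / (s/√n) = (55.44 - 55) / (15.52/√39) = 0.177
p-value = 0.8604

Since p-value > α = 0.05, we fail to reject H₀.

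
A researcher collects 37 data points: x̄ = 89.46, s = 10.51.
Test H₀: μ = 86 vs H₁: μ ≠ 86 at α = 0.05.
One-sample t-test:
H₀: μ = 86
H₁: μ ≠ 86
df = n - 1 = 36
t = (x̄ - μ₀) / (s/√n) = (89.46 - 86) / (10.51/√37) = 2.003
p-value = 0.0528

Since p-value > α = 0.05, we fail to reject H₀.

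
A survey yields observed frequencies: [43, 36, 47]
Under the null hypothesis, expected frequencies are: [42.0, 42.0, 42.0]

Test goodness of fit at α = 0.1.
Chi-square goodness of fit test:
H₀: observed counts match expected distribution
H₁: observed counts differ from expected distribution
df = k - 1 = 2
χ² = Σ(O - E)²/E
   = (43 - 42.0)²/42.0 + (36 - 42.0)²/42.0 + (47 - 42.0)²/42.0
   = 0.024 + 0.857 + 0.595
   = 1.48
p-value = 0.4780

Since p-value > α = 0.1, we fail to reject H₀.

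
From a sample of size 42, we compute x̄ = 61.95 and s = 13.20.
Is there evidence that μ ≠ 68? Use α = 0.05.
One-sample t-test:
H₀: μ = 68
H₁: μ ≠ 68
df = n - 1 = 41
t = (x̄ - μ₀) / (s/√n) = (61.95 - 68) / (13.20/√42) = -2.970
p-value = 0.0050

Since p-value < α = 0.05, we reject H₀.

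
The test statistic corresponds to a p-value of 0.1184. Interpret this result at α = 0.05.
Since p = 0.1184 > α = 0.05, fail to reject H₀.
There is insufficient evidence to reject the null hypothesis; the result is not statistically significant at the 0.05 level.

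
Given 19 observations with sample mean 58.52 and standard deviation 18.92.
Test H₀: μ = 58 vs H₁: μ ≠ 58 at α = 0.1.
One-sample t-test:
H₀: μ = 58
H₁: μ ≠ 58
df = n - 1 = 18
t = (x̄ - μ₀) / (s/√n) = (58.52 - 58) / (18.92/√19) = 0.120
p-value = 0.9060

Since p-value > α = 0.1, we fail to reject H₀.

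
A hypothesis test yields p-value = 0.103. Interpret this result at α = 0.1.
Since p = 0.103 > α = 0.1, fail to reject H₀.
There is insufficient evidence to reject the null hypothesis; the result is not statistically significant at the 0.1 level.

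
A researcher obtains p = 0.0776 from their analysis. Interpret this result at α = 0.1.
Since p = 0.0776 < α = 0.1, reject H₀.
There is sufficient evidence to reject the null hypothesis; the result is statistically significant at the 0.1 level.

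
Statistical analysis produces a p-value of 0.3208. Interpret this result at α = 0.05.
Since p = 0.3208 > α = 0.05, fail to reject H₀.
There is insufficient evidence to reject the null hypothesis; the result is not statistically significant at the 0.05 level.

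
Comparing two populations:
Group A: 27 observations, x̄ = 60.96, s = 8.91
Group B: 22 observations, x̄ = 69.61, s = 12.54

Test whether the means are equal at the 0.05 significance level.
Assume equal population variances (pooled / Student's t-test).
Student's two-sample t-test (equal variances):
H₀: μ₁ = μ₂
H₁: μ₁ ≠ μ₂
df = n₁ + n₂ - 2 = 47
Pooled variance s_p² = [(n₁-1)s₁² + (n₂-1)s₂²] / (n₁ + n₂ - 2) = [(26)(8.91²) + (21)(12.54²)] / 47 = 114.1782
SE = √(s_p²(1/n₁ + 1/n₂)) = √(114.1782 × (1/27 + 1/22)) = 3.0690
t = (x̄₁ - x̄₂) / SE = (60.96 - 69.61) / 3.0690 = -8.65 / 3.0690 = -2.819
p-value = 0.0070

Since p-value < α = 0.05, we reject H₀.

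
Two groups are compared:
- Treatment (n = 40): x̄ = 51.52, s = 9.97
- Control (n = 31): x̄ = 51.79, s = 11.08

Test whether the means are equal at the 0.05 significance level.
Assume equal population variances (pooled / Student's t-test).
Student's two-sample t-test (equal variances):
H₀: μ₁ = μ₂
H₁: μ₁ ≠ μ₂
df = n₁ + n₂ - 2 = 69
Pooled variance s_p² = [(n₁-1)s₁² + (n₂-1)s₂²] / (n₁ + n₂ - 2) = [(39)(9.97²) + (30)(11.08²)] / 69 = 109.5598
SE = √(s_p²(1/n₁ + 1/n₂)) = √(109.5598 × (1/40 + 1/31)) = 2.5046
t = (x̄₁ - x̄₂) / SE = (51.52 - 51.79) / 2.5046 = -0.27 / 2.5046 = -0.108
p-value = 0.9145

Since p-value > α = 0.05, we fail to reject H₀.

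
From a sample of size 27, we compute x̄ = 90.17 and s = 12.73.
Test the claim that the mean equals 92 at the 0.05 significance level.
One-sample t-test:
H₀: μ = 92
H₁: μ ≠ 92
df = n - 1 = 26
t = (x̄ - μ₀) / (s/√n) = (90.17 - 92) / (12.73/√27) = -0.747
p-value = 0.4618

Since p-value > α = 0.05, we fail to reject H₀.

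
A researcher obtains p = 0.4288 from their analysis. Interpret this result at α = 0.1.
Since p = 0.4288 > α = 0.1, fail to reject H₀.
There is insufficient evidence to reject the null hypothesis; the result is not statistically significant at the 0.1 level.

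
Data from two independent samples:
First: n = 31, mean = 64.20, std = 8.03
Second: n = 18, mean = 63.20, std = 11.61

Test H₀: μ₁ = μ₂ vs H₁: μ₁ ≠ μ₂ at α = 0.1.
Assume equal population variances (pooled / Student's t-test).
Student's two-sample t-test (equal variances):
H₀: μ₁ = μ₂
H₁: μ₁ ≠ μ₂
df = n₁ + n₂ - 2 = 47
Pooled variance s_p² = [(n₁-1)s₁² + (n₂-1)s₂²] / (n₁ + n₂ - 2) = [(30)(8.03²) + (17)(11.61²)] / 47 = 89.9126
SE = √(s_p²(1/n₁ + 1/n₂)) = √(89.9126 × (1/31 + 1/18)) = 2.8099
t = (x̄₁ - x̄₂) / SE = (64.20 - 63.20) / 2.8099 = 1.00 / 2.8099 = 0.356
p-value = 0.7235

Since p-value > α = 0.1, we fail to reject H₀.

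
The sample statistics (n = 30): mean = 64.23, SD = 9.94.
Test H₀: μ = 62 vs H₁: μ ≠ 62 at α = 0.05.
One-sample t-test:
H₀: μ = 62
H₁: μ ≠ 62
df = n - 1 = 29
t = (x̄ - μ₀) / (s/√n) = (64.23 - 62) / (9.94/√30) = 1.229
p-value = 0.2290

Since p-value > α = 0.05, we fail to reject H₀.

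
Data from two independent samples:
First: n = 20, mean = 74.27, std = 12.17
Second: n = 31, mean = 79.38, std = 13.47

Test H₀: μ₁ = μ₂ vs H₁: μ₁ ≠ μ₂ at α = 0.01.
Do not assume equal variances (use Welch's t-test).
Welch's two-sample t-test:
H₀: μ₁ = μ₂
H₁: μ₁ ≠ μ₂
s₁²/n₁ = 12.17²/20 = 7.4054,  s₂²/n₂ = 13.47²/31 = 5.8529
SE = √(s₁²/n₁ + s₂²/n₂) = √(7.4054 + 5.8529) = 3.6412
df (Welch-Satterthwaite) = (s₁²/n₁ + s₂²/n₂)² / [(s₁²/n₁)²/(n₁-1) + (s₂²/n₂)²/(n₂-1)] ≈ 43.64
t = (x̄₁ - x̄₂) / SE = (74.27 - 79.38) / 3.6412 = -5.11 / 3.6412 = -1.403
p-value = 0.1676

Since p-value > α = 0.01, we fail to reject H₀.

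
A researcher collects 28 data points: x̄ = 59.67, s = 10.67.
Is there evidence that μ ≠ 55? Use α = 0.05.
One-sample t-test:
H₀: μ = 55
H₁: μ ≠ 55
df = n - 1 = 27
t = (x̄ - μ₀) / (s/√n) = (59.67 - 55) / (10.67/√28) = 2.316
p-value = 0.0284

Since p-value < α = 0.05, we reject H₀.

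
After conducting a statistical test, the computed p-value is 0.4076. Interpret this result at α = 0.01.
Since p = 0.4076 > α = 0.01, fail to reject H₀.
There is insufficient evidence to reject the null hypothesis; the result is not statistically significant at the 0.01 level.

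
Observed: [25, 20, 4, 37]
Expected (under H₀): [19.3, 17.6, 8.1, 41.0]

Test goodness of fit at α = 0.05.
Chi-square goodness of fit test:
H₀: observed counts match expected distribution
H₁: observed counts differ from expected distribution
df = k - 1 = 3
χ² = Σ(O - E)²/E
   = (25 - 19.3)²/19.3 + (20 - 17.6)²/17.6 + (4 - 8.1)²/8.1 + (37 - 41.0)²/41.0
   = 1.683 + 0.327 + 2.075 + 0.390
   = 4.48
p-value = 0.2144

Since p-value > α = 0.05, we fail to reject H₀.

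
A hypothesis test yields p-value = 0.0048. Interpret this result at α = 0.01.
Since p = 0.0048 < α = 0.01, reject H₀.
There is sufficient evidence to reject the null hypothesis; the result is statistically significant at the 0.01 level.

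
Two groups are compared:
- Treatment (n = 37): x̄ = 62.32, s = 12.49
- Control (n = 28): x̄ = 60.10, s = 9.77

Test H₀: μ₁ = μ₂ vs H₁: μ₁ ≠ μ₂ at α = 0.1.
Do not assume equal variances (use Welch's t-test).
Welch's two-sample t-test:
H₀: μ₁ = μ₂
H₁: μ₁ ≠ μ₂
s₁²/n₁ = 12.49²/37 = 4.2162,  s₂²/n₂ = 9.77²/28 = 3.4090
SE = √(s₁²/n₁ + s₂²/n₂) = √(4.2162 + 3.4090) = 2.7614
df (Welch-Satterthwaite) = (s₁²/n₁ + s₂²/n₂)² / [(s₁²/n₁)²/(n₁-1) + (s₂²/n₂)²/(n₂-1)] ≈ 62.91
t = (x̄₁ - x̄₂) / SE = (62.32 - 60.10) / 2.7614 = 2.22 / 2.7614 = 0.804
p-value = 0.4245

Since p-value > α = 0.1, we fail to reject H₀.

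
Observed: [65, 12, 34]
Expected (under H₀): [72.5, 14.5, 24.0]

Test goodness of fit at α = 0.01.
Chi-square goodness of fit test:
H₀: observed counts match expected distribution
H₁: observed counts differ from expected distribution
df = k - 1 = 2
χ² = Σ(O - E)²/E
   = (65 - 72.5)²/72.5 + (12 - 14.5)²/14.5 + (34 - 24.0)²/24.0
   = 0.776 + 0.431 + 4.167
   = 5.37
p-value = 0.0681

Since p-value > α = 0.01, we fail to reject H₀.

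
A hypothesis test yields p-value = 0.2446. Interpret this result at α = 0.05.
Since p = 0.2446 > α = 0.05, fail to reject H₀.
There is insufficient evidence to reject the null hypothesis; the result is not statistically significant at the 0.05 level.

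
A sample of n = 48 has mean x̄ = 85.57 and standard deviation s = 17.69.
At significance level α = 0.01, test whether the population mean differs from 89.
One-sample t-test:
H₀: μ = 89
H₁: μ ≠ 89
df = n - 1 = 47
t = (x̄ - μ₀) / (s/√n) = (85.57 - 89) / (17.69/√48) = -1.343
p-value = 0.1856

Since p-value > α = 0.01, we fail to reject H₀.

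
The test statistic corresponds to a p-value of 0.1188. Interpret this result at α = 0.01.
Since p = 0.1188 > α = 0.01, fail to reject H₀.
There is insufficient evidence to reject the null hypothesis; the result is not statistically significant at the 0.01 level.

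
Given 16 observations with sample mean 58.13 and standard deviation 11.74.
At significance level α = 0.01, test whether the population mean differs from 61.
One-sample t-test:
H₀: μ = 61
H₁: μ ≠ 61
df = n - 1 = 15
t = (x̄ - μ₀) / (s/√n) = (58.13 - 61) / (11.74/√16) = -0.978
p-value = 0.3437

Since p-value > α = 0.01, we fail to reject H₀.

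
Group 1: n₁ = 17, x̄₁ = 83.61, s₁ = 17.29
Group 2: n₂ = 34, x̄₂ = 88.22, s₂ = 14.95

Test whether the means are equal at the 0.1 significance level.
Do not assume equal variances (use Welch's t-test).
Welch's two-sample t-test:
H₀: μ₁ = μ₂
H₁: μ₁ ≠ μ₂
s₁²/n₁ = 17.29²/17 = 17.5849,  s₂²/n₂ = 14.95²/34 = 6.5736
SE = √(s₁²/n₁ + s₂²/n₂) = √(17.5849 + 6.5736) = 4.9151
df (Welch-Satterthwaite) = (s₁²/n₁ + s₂²/n₂)² / [(s₁²/n₁)²/(n₁-1) + (s₂²/n₂)²/(n₂-1)] ≈ 28.28
t = (x̄₁ - x̄₂) / SE = (83.61 - 88.22) / 4.9151 = -4.61 / 4.9151 = -0.938
p-value = 0.3562

Since p-value > α = 0.1, we fail to reject H₀.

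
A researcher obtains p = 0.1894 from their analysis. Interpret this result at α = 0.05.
Since p = 0.1894 > α = 0.05, fail to reject H₀.
There is insufficient evidence to reject the null hypothesis; the result is not statistically significant at the 0.05 level.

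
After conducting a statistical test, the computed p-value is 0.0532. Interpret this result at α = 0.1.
Since p = 0.0532 < α = 0.1, reject H₀.
There is sufficient evidence to reject the null hypothesis; the result is statistically significant at the 0.1 level.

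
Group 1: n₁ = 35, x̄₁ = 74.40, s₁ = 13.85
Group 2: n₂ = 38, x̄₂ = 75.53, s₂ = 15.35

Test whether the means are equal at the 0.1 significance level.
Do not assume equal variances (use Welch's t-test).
Welch's two-sample t-test:
H₀: μ₁ = μ₂
H₁: μ₁ ≠ μ₂
s₁²/n₁ = 13.85²/35 = 5.4806,  s₂²/n₂ = 15.35²/38 = 6.2006
SE = √(s₁²/n₁ + s₂²/n₂) = √(5.4806 + 6.2006) = 3.4178
df (Welch-Satterthwaite) = (s₁²/n₁ + s₂²/n₂)² / [(s₁²/n₁)²/(n₁-1) + (s₂²/n₂)²/(n₂-1)] ≈ 70.97
t = (x̄₁ - x̄₂) / SE = (74.40 - 75.53) / 3.4178 = -1.13 / 3.4178 = -0.331
p-value = 0.7419

Since p-value > α = 0.1, we fail to reject H₀.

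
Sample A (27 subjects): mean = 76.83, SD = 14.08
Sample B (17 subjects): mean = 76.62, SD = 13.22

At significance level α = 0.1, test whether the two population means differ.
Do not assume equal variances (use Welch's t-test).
Welch's two-sample t-test:
H₀: μ₁ = μ₂
H₁: μ₁ ≠ μ₂
s₁²/n₁ = 14.08²/27 = 7.3425,  s₂²/n₂ = 13.22²/17 = 10.2805
SE = √(s₁²/n₁ + s₂²/n₂) = √(7.3425 + 10.2805) = 4.1980
df (Welch-Satterthwaite) = (s₁²/n₁ + s₂²/n₂)² / [(s₁²/n₁)²/(n₁-1) + (s₂²/n₂)²/(n₂-1)] ≈ 35.78
t = (x̄₁ - x̄₂) / SE = (76.83 - 76.62) / 4.1980 = 0.21 / 4.1980 = 0.050
p-value = 0.9604

Since p-value > α = 0.1, we fail to reject H₀.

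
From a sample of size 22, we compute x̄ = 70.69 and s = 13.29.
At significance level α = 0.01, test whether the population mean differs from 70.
One-sample t-test:
H₀: μ = 70
H₁: μ ≠ 70
df = n - 1 = 21
t = (x̄ - μ₀) / (s/√n) = (70.69 - 70) / (13.29/√22) = 0.244
p-value = 0.8100

Since p-value > α = 0.01, we fail to reject H₀.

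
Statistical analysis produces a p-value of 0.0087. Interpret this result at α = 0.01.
Since p = 0.0087 < α = 0.01, reject H₀.
There is sufficient evidence to reject the null hypothesis; the result is statistically significant at the 0.01 level.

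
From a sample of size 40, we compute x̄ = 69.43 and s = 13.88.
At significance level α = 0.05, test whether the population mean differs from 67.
One-sample t-test:
H₀: μ = 67
H₁: μ ≠ 67
df = n - 1 = 39
t = (x̄ - μ₀) / (s/√n) = (69.43 - 67) / (13.88/√40) = 1.107
p-value = 0.2750

Since p-value > α = 0.05, we fail to reject H₀.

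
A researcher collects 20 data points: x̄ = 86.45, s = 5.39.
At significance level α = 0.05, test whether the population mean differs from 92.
One-sample t-test:
H₀: μ = 92
H₁: μ ≠ 92
df = n - 1 = 19
t = (x̄ - μ₀) / (s/√n) = (86.45 - 92) / (5.39/√20) = -4.605
p-value = 0.0002

Since p-value < α = 0.05, we reject H₀.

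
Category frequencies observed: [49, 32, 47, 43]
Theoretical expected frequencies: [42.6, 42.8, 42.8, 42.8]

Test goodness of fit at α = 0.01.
Chi-square goodness of fit test:
H₀: observed counts match expected distribution
H₁: observed counts differ from expected distribution
df = k - 1 = 3
χ² = Σ(O - E)²/E
   = (49 - 42.6)²/42.6 + (32 - 42.8)²/42.8 + (47 - 42.8)²/42.8 + (43 - 42.8)²/42.8
   = 0.962 + 2.725 + 0.412 + 0.001
   = 4.10
p-value = 0.2509

Since p-value > α = 0.01, we fail to reject H₀.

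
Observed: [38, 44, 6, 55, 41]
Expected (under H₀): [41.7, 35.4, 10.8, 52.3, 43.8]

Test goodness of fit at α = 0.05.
Chi-square goodness of fit test:
H₀: observed counts match expected distribution
H₁: observed counts differ from expected distribution
df = k - 1 = 4
χ² = Σ(O - E)²/E
   = (38 - 41.7)²/41.7 + (44 - 35.4)²/35.4 + (6 - 10.8)²/10.8 + (55 - 52.3)²/52.3 + (41 - 43.8)²/43.8
   = 0.328 + 2.089 + 2.133 + 0.139 + 0.179
   = 4.87
p-value = 0.3010

Since p-value > α = 0.05, we fail to reject H₀.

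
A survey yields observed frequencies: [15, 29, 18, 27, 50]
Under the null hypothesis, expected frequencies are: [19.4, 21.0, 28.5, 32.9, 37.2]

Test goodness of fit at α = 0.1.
Chi-square goodness of fit test:
H₀: observed counts match expected distribution
H₁: observed counts differ from expected distribution
df = k - 1 = 4
χ² = Σ(O - E)²/E
   = (15 - 19.4)²/19.4 + (29 - 21.0)²/21.0 + (18 - 28.5)²/28.5 + (27 - 32.9)²/32.9 + (50 - 37.2)²/37.2
   = 0.998 + 3.048 + 3.868 + 1.058 + 4.404
   = 13.38
p-value = 0.0096

Since p-value < α = 0.1, we reject H₀.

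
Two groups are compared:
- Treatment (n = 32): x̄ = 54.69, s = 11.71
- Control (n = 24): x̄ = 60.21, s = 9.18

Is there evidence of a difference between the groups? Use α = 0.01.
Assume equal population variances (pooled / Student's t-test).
Student's two-sample t-test (equal variances):
H₀: μ₁ = μ₂
H₁: μ₁ ≠ μ₂
df = n₁ + n₂ - 2 = 54
Pooled variance s_p² = [(n₁-1)s₁² + (n₂-1)s₂²] / (n₁ + n₂ - 2) = [(31)(11.71²) + (23)(9.18²)] / 54 = 114.6132
SE = √(s_p²(1/n₁ + 1/n₂)) = √(114.6132 × (1/32 + 1/24)) = 2.8909
t = (x̄₁ - x̄₂) / SE = (54.69 - 60.21) / 2.8909 = -5.52 / 2.8909 = -1.909
p-value = 0.0615

Since p-value > α = 0.01, we fail to reject H₀.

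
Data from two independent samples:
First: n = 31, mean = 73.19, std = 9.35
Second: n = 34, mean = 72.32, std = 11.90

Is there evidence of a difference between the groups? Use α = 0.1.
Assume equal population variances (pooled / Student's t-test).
Student's two-sample t-test (equal variances):
H₀: μ₁ = μ₂
H₁: μ₁ ≠ μ₂
df = n₁ + n₂ - 2 = 63
Pooled variance s_p² = [(n₁-1)s₁² + (n₂-1)s₂²] / (n₁ + n₂ - 2) = [(30)(9.35²) + (33)(11.90²)] / 63 = 115.8064
SE = √(s_p²(1/n₁ + 1/n₂)) = √(115.8064 × (1/31 + 1/34)) = 2.6724
t = (x̄₁ - x̄₂) / SE = (73.19 - 72.32) / 2.6724 = 0.87 / 2.6724 = 0.326
p-value = 0.7458

Since p-value > α = 0.1, we fail to reject H₀.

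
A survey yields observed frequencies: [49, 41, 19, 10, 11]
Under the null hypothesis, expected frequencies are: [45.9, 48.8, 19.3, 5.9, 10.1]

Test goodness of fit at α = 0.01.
Chi-square goodness of fit test:
H₀: observed counts match expected distribution
H₁: observed counts differ from expected distribution
df = k - 1 = 4
χ² = Σ(O - E)²/E
   = (49 - 45.9)²/45.9 + (41 - 48.8)²/48.8 + (19 - 19.3)²/19.3 + (10 - 5.9)²/5.9 + (11 - 10.1)²/10.1
   = 0.209 + 1.247 + 0.005 + 2.849 + 0.080
   = 4.39
p-value = 0.3558

Since p-value > α = 0.01, we fail to reject H₀.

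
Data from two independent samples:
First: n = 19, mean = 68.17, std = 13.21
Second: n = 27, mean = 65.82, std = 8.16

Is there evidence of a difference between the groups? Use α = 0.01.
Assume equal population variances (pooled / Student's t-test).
Student's two-sample t-test (equal variances):
H₀: μ₁ = μ₂
H₁: μ₁ ≠ μ₂
df = n₁ + n₂ - 2 = 44
Pooled variance s_p² = [(n₁-1)s₁² + (n₂-1)s₂²] / (n₁ + n₂ - 2) = [(18)(13.21²) + (26)(8.16²)] / 44 = 110.7341
SE = √(s_p²(1/n₁ + 1/n₂)) = √(110.7341 × (1/19 + 1/27)) = 3.1511
t = (x̄₁ - x̄₂) / SE = (68.17 - 65.82) / 3.1511 = 2.35 / 3.1511 = 0.746
p-value = 0.4598

Since p-value > α = 0.01, we fail to reject H₀.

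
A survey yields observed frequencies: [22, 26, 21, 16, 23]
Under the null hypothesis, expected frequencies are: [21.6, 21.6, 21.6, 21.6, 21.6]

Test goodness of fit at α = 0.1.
Chi-square goodness of fit test:
H₀: observed counts match expected distribution
H₁: observed counts differ from expected distribution
df = k - 1 = 4
χ² = Σ(O - E)²/E
   = (22 - 21.6)²/21.6 + (26 - 21.6)²/21.6 + (21 - 21.6)²/21.6 + (16 - 21.6)²/21.6 + (23 - 21.6)²/21.6
   = 0.007 + 0.896 + 0.017 + 1.452 + 0.091
   = 2.46
p-value = 0.6513

Since p-value > α = 0.1, we fail to reject H₀.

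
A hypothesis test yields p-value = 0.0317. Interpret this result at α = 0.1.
Since p = 0.0317 < α = 0.1, reject H₀.
There is sufficient evidence to reject the null hypothesis; the result is statistically significant at the 0.1 level.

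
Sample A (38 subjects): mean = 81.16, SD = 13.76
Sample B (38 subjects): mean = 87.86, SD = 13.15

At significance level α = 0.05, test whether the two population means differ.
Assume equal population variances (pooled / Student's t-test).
Student's two-sample t-test (equal variances):
H₀: μ₁ = μ₂
H₁: μ₁ ≠ μ₂
df = n₁ + n₂ - 2 = 74
Pooled variance s_p² = [(n₁-1)s₁² + (n₂-1)s₂²] / (n₁ + n₂ - 2) = [(37)(13.76²) + (37)(13.15²)] / 74 = 181.1301
SE = √(s_p²(1/n₁ + 1/n₂)) = √(181.1301 × (1/38 + 1/38)) = 3.0876
t = (x̄₁ - x̄₂) / SE = (81.16 - 87.86) / 3.0876 = -6.70 / 3.0876 = -2.170
p-value = 0.0332

Since p-value < α = 0.05, we reject H₀.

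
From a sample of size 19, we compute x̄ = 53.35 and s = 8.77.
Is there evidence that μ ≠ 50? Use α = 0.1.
One-sample t-test:
H₀: μ = 50
H₁: μ ≠ 50
df = n - 1 = 18
t = (x̄ - μ₀) / (s/√n) = (53.35 - 50) / (8.77/√19) = 1.665
p-value = 0.1132

Since p-value > α = 0.1, we fail to reject H₀.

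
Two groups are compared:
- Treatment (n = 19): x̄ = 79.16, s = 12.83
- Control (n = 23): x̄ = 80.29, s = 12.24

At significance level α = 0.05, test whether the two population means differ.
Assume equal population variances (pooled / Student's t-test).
Student's two-sample t-test (equal variances):
H₀: μ₁ = μ₂
H₁: μ₁ ≠ μ₂
df = n₁ + n₂ - 2 = 40
Pooled variance s_p² = [(n₁-1)s₁² + (n₂-1)s₂²] / (n₁ + n₂ - 2) = [(18)(12.83²) + (22)(12.24²)] / 40 = 156.4737
SE = √(s_p²(1/n₁ + 1/n₂)) = √(156.4737 × (1/19 + 1/23)) = 3.8780
t = (x̄₁ - x̄₂) / SE = (79.16 - 80.29) / 3.8780 = -1.13 / 3.8780 = -0.291
p-value = 0.7723

Since p-value > α = 0.05, we fail to reject H₀.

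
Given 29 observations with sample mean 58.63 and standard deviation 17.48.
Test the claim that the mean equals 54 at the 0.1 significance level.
One-sample t-test:
H₀: μ = 54
H₁: μ ≠ 54
df = n - 1 = 28
t = (x̄ - μ₀) / (s/√n) = (58.63 - 54) / (17.48/√29) = 1.426
p-value = 0.1648

Since p-value > α = 0.1, we fail to reject H₀.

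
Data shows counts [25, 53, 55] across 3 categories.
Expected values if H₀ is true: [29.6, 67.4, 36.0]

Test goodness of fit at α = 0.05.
Chi-square goodness of fit test:
H₀: observed counts match expected distribution
H₁: observed counts differ from expected distribution
df = k - 1 = 2
χ² = Σ(O - E)²/E
   = (25 - 29.6)²/29.6 + (53 - 67.4)²/67.4 + (55 - 36.0)²/36.0
   = 0.715 + 3.077 + 10.028
   = 13.82
p-value = 0.0010

Since p-value < α = 0.05, we reject H₀.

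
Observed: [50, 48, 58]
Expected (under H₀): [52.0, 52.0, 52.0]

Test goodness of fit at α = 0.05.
Chi-square goodness of fit test:
H₀: observed counts match expected distribution
H₁: observed counts differ from expected distribution
df = k - 1 = 2
χ² = Σ(O - E)²/E
   = (50 - 52.0)²/52.0 + (48 - 52.0)²/52.0 + (58 - 52.0)²/52.0
   = 0.077 + 0.308 + 0.692
   = 1.08
p-value = 0.5836

Since p-value > α = 0.05, we fail to reject H₀.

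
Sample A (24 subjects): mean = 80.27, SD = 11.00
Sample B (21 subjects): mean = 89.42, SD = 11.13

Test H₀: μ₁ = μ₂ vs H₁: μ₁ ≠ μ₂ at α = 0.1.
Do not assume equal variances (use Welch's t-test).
Welch's two-sample t-test:
H₀: μ₁ = μ₂
H₁: μ₁ ≠ μ₂
s₁²/n₁ = 11.00²/24 = 5.0417,  s₂²/n₂ = 11.13²/21 = 5.8989
SE = √(s₁²/n₁ + s₂²/n₂) = √(5.0417 + 5.8989) = 3.3077
df (Welch-Satterthwaite) = (s₁²/n₁ + s₂²/n₂)² / [(s₁²/n₁)²/(n₁-1) + (s₂²/n₂)²/(n₂-1)] ≈ 42.07
t = (x̄₁ - x̄₂) / SE = (80.27 - 89.42) / 3.3077 = -9.15 / 3.3077 = -2.766
p-value = 0.0084

Since p-value < α = 0.1, we reject H₀.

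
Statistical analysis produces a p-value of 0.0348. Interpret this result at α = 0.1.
Since p = 0.0348 < α = 0.1, reject H₀.
There is sufficient evidence to reject the null hypothesis; the result is statistically significant at the 0.1 level.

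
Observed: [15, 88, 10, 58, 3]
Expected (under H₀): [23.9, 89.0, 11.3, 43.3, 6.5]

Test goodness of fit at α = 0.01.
Chi-square goodness of fit test:
H₀: observed counts match expected distribution
H₁: observed counts differ from expected distribution
df = k - 1 = 4
χ² = Σ(O - E)²/E
   = (15 - 23.9)²/23.9 + (88 - 89.0)²/89.0 + (10 - 11.3)²/11.3 + (58 - 43.3)²/43.3 + (3 - 6.5)²/6.5
   = 3.314 + 0.011 + 0.150 + 4.991 + 1.885
   = 10.35
p-value = 0.0349

Since p-value > α = 0.01, we fail to reject H₀.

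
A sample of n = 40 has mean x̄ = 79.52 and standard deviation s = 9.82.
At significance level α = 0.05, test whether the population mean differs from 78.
One-sample t-test:
H₀: μ = 78
H₁: μ ≠ 78
df = n - 1 = 39
t = (x̄ - μ₀) / (s/√n) = (79.52 - 78) / (9.82/√40) = 0.979
p-value = 0.3336

Since p-value > α = 0.05, we fail to reject H₀.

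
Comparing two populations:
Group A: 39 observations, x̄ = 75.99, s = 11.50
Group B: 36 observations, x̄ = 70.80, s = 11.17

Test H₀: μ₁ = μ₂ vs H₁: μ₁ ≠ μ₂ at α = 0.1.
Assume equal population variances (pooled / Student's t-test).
Student's two-sample t-test (equal variances):
H₀: μ₁ = μ₂
H₁: μ₁ ≠ μ₂
df = n₁ + n₂ - 2 = 73
Pooled variance s_p² = [(n₁-1)s₁² + (n₂-1)s₂²] / (n₁ + n₂ - 2) = [(38)(11.50²) + (35)(11.17²)] / 73 = 128.6632
SE = √(s_p²(1/n₁ + 1/n₂)) = √(128.6632 × (1/39 + 1/36)) = 2.6216
t = (x̄₁ - x̄₂) / SE = (75.99 - 70.80) / 2.6216 = 5.19 / 2.6216 = 1.980
p-value = 0.0515

Since p-value < α = 0.1, we reject H₀.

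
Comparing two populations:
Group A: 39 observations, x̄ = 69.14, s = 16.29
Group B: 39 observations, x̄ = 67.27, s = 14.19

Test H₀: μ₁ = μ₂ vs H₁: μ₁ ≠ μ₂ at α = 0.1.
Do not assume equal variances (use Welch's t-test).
Welch's two-sample t-test:
H₀: μ₁ = μ₂
H₁: μ₁ ≠ μ₂
s₁²/n₁ = 16.29²/39 = 6.8042,  s₂²/n₂ = 14.19²/39 = 5.1630
SE = √(s₁²/n₁ + s₂²/n₂) = √(6.8042 + 5.1630) = 3.4594
df (Welch-Satterthwaite) = (s₁²/n₁ + s₂²/n₂)² / [(s₁²/n₁)²/(n₁-1) + (s₂²/n₂)²/(n₂-1)] ≈ 74.60
t = (x̄₁ - x̄₂) / SE = (69.14 - 67.27) / 3.4594 = 1.87 / 3.4594 = 0.541
p-value = 0.5904

Since p-value > α = 0.1, we fail to reject H₀.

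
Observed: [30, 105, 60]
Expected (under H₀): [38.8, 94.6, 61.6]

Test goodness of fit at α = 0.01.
Chi-square goodness of fit test:
H₀: observed counts match expected distribution
H₁: observed counts differ from expected distribution
df = k - 1 = 2
χ² = Σ(O - E)²/E
   = (30 - 38.8)²/38.8 + (105 - 94.6)²/94.6 + (60 - 61.6)²/61.6
   = 1.996 + 1.143 + 0.042
   = 3.18
p-value = 0.2038

Since p-value > α = 0.01, we fail to reject H₀.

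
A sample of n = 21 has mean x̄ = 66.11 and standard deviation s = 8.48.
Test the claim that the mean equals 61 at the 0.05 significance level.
One-sample t-test:
H₀: μ = 61
H₁: μ ≠ 61
df = n - 1 = 20
t = (x̄ - μ₀) / (s/√n) = (66.11 - 61) / (8.48/√21) = 2.761
p-value = 0.0120

Since p-value < α = 0.05, we reject H₀.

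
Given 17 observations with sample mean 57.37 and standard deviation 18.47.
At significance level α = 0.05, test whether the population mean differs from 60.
One-sample t-test:
H₀: μ = 60
H₁: μ ≠ 60
df = n - 1 = 16
t = (x̄ - μ₀) / (s/√n) = (57.37 - 60) / (18.47/√17) = -0.587
p-value = 0.5653

Since p-value > α = 0.05, we fail to reject H₀.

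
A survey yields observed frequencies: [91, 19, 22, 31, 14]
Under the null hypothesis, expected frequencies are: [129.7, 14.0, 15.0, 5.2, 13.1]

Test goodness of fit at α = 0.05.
Chi-square goodness of fit test:
H₀: observed counts match expected distribution
H₁: observed counts differ from expected distribution
df = k - 1 = 4
χ² = Σ(O - E)²/E
   = (91 - 129.7)²/129.7 + (19 - 14.0)²/14.0 + (22 - 15.0)²/15.0 + (31 - 5.2)²/5.2 + (14 - 13.1)²/13.1
   = 11.547 + 1.786 + 3.267 + 128.008 + 0.062
   = 144.67
p-value < 0.0001

Since p-value < α = 0.05, we reject H₀.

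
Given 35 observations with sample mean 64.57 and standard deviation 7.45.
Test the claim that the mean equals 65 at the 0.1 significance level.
One-sample t-test:
H₀: μ = 65
H₁: μ ≠ 65
df = n - 1 = 34
t = (x̄ - μ₀) / (s/√n) = (64.57 - 65) / (7.45/√35) = -0.341
p-value = 0.7349

Since p-value > α = 0.1, we fail to reject H₀.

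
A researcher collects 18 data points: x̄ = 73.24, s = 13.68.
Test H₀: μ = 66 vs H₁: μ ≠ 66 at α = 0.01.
One-sample t-test:
H₀: μ = 66
H₁: μ ≠ 66
df = n - 1 = 17
t = (x̄ - μ₀) / (s/√n) = (73.24 - 66) / (13.68/√18) = 2.245
p-value = 0.0383

Since p-value > α = 0.01, we fail to reject H₀.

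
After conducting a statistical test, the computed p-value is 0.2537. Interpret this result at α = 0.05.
Since p = 0.2537 > α = 0.05, fail to reject H₀.
There is insufficient evidence to reject the null hypothesis; the result is not statistically significant at the 0.05 level.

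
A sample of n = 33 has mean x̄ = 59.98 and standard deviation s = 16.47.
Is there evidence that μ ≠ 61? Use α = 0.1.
One-sample t-test:
H₀: μ = 61
H₁: μ ≠ 61
df = n - 1 = 32
t = (x̄ - μ₀) / (s/√n) = (59.98 - 61) / (16.47/√33) = -0.356
p-value = 0.7244

Since p-value > α = 0.1, we fail to reject H₀.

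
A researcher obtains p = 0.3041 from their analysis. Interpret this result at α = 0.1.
Since p = 0.3041 > α = 0.1, fail to reject H₀.
There is insufficient evidence to reject the null hypothesis; the result is not statistically significant at the 0.1 level.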